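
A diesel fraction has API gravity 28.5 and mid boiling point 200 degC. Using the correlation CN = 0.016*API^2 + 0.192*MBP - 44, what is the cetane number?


CN = 0.016 * 28.5^2 + 0.192 * 200 - 44
CN = 12.996 + 38.4 - 44 = 7.396

7.396


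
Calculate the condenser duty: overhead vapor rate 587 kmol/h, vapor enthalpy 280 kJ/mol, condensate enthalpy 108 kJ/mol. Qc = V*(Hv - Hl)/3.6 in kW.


Qc = 587 * (280 - 108) / 3.6 = 587 * 172 / 3.6 = 28050

28050 kW


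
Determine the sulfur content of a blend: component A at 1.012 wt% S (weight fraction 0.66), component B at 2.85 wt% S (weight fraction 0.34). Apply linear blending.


Linear sulfur blending: S_blend = x1*S1 + x2*S2
Contribution 1: 0.66 * 1.012 = 0.66792 wt%
Contribution 2: 0.34 * 2.85 = 0.969 wt%
S_blend = 0.66792 + 0.969 = 1.63692

1.63692 wt%


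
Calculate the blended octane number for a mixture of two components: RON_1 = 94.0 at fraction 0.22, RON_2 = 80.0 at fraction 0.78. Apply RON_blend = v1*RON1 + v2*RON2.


Linear blending: RON_blend = sum(vi * RONi)
Contribution 1: 0.22 * 94.0 = 20.68
Contribution 2: 0.78 * 80.0 = 62.4
RON_blend = 20.68 + 62.4 = 83.08

83.08


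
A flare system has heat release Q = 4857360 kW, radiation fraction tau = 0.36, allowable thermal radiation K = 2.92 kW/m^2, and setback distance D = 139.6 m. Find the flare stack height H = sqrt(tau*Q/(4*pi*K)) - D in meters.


tau*Q/(4*pi*K) = 0.36 * 4857360 / (4 * pi * 2.92) = 47655.2
sqrt(47655.2) = 218.301
H = 218.301 - 139.6 = 78.70

78.70 m


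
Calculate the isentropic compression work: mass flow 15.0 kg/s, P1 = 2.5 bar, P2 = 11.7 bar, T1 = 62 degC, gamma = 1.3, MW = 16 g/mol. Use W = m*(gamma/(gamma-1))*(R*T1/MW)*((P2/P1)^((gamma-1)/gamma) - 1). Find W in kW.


Isentropic work: W = m*(gamma/(gamma-1))*(R*T1/MW)*((P2/P1)^((gamma-1)/gamma) - 1)
T1 = 62 + 273.15 = 335.15 K
Pressure ratio = 11.7 / 2.5 = 4.68
Exponent = (1.3 - 1)/1.3 = 0.230769
(P2/P1)^exp - 1 = 4.68^0.230769 - 1 = 0.427815
W = 15.0 * 1.3 / 0.3 * 8.314 * 335.15 / 16 * 0.427815 = 4843

4843 kW


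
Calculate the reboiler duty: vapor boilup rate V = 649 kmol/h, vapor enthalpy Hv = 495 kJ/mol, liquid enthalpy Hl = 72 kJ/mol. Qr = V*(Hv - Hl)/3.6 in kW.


Qr = 649 * (495 - 72) / 3.6 = 649 * 423 / 3.6 = 76260

76260 kW


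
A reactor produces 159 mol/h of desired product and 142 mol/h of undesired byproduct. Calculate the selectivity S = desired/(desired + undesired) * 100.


Selectivity = desired / (desired + undesired) * 100
Total products = 159 + 142 = 301 mol/h
S = 159 / 301 * 100
= 0.5282 * 100
= 52.82 %

52.82 %


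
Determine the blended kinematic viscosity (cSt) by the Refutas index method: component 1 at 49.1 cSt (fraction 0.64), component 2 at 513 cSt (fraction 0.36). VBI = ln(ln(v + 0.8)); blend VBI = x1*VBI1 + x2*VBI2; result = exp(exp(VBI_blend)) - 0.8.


Refutas method: VBN_i = 14.534*ln(ln(visc_i + 0.8)) + 10.975, blended linearly by mass fraction; since VBN is linear in VBI_i = ln(ln(visc_i + 0.8)) and the fractions sum to 1, blend VBI directly: visc = exp(exp(VBI_blend)) - 0.8
VBI_1 = ln(ln(49.1 + 0.8)) = 1.36354
VBI_2 = ln(ln(513 + 0.8)) = 1.83127
VBI_blend = 0.64 * 1.36354 + 0.36 * 1.83127 = 1.53192
visc_blend = exp(exp(1.53192)) - 0.8 = 101.4

101.4 cSt


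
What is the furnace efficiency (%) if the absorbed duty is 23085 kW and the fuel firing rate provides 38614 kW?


Furnace efficiency = Q_absorbed / Q_fuel * 100
= 23085 / 38614 * 100 = 59.78

59.78 %


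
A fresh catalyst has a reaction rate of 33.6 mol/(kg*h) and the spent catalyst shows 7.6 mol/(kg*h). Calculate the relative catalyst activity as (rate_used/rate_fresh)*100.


Activity (%) = (rate_used / rate_fresh) * 100
rate_used = 7.6, rate_fresh = 33.6
= (7.6 / 33.6) * 100
= 0.2262 * 100 = 22.62

22.62 %


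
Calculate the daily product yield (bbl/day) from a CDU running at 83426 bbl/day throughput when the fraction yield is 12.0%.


Crude throughput = 83426 bbl/day
Fraction yield = 12.0%
yield = throughput * fraction / 100
yield = 83426 * 12.0 / 100 = 10011.12

10011.12 bbl/day


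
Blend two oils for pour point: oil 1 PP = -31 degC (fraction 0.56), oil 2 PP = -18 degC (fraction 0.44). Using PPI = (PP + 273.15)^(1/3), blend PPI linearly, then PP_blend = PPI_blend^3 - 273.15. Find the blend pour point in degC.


PPI_1 = (-31 + 273.15)^(1/3) = 6.232967
PPI_2 = (-18 + 273.15)^(1/3) = 6.342569
PPI_blend = 0.56 * 6.232967 + 0.44 * 6.342569 = 6.281192
PP_blend = 6.281192^3 - 273.15 = 247.8142 - 273.15 = -25.34

-25.34 degC


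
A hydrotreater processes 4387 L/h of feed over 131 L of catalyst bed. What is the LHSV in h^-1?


LHSV = volumetric feed rate / catalyst volume
= 4387 L/h / 131 L
= 33.49 h^-1

33.49 h^-1


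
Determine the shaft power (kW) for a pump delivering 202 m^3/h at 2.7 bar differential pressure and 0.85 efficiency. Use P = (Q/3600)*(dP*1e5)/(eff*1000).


Q = 202 / 3600 = 0.0561111 m^3/s
P = 0.0561111 * (2.7 * 1e5) / 0.85 / 1000 = 17.82

17.82 kW


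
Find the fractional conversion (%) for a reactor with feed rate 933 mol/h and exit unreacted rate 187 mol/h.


X = (F_in - F_out) / F_in * 100
Moles reacted = 933 - 187 = 746
X = 746 / 933 * 100
= 0.7996 * 100
= 79.96 %

79.96 %


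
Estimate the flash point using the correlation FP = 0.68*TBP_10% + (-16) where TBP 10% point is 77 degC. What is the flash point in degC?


FP = 0.68 * 77 + (-16) = 36.36

36.36 degC


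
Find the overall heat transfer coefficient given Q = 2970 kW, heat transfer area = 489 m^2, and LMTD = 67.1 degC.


From Q = U*A*LMTD, U = Q / (A * LMTD)
U = 2970 / (489 * 67.1) = 2970 / 32811.9 = 0.09052

0.09052 kW/(m^2*K)


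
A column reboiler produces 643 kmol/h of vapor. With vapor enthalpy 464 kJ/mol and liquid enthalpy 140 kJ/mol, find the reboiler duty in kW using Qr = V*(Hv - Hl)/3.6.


Qr = 643 * (464 - 140) / 3.6 = 643 * 324 / 3.6 = 57870

57870 kW


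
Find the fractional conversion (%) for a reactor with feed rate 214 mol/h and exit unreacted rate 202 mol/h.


X = (F_in - F_out) / F_in * 100
Moles reacted = 214 - 202 = 12
X = 12 / 214 * 100
= 0.05607 * 100
= 5.607 %

5.607 %


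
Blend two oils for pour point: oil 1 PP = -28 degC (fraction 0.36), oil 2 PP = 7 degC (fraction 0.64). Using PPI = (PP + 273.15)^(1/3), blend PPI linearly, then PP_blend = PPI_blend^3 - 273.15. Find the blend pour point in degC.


PPI_1 = (-28 + 273.15)^(1/3) = 6.258601
PPI_2 = (7 + 273.15)^(1/3) = 6.543301
PPI_blend = 0.36 * 6.258601 + 0.64 * 6.543301 = 6.440809
PP_blend = 6.440809^3 - 273.15 = 267.1907 - 273.15 = -5.96

-5.96 degC


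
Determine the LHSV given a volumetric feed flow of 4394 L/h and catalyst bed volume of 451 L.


LHSV = volumetric feed rate / catalyst volume
= 4394 L/h / 451 L
= 9.743 h^-1

9.743 h^-1


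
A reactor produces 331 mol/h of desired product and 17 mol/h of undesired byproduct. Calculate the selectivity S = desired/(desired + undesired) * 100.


Selectivity = desired / (desired + undesired) * 100
Total products = 331 + 17 = 348 mol/h
S = 331 / 348 * 100
= 0.9511 * 100
= 95.11 %

95.11 %


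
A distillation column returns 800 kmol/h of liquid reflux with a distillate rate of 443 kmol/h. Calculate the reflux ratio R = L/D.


Reflux ratio definition: R = L / D (liquid returned / distillate withdrawn)
L = 800 kmol/h, D = 443 kmol/h
R = 800 / 443 = 1.806

1.806


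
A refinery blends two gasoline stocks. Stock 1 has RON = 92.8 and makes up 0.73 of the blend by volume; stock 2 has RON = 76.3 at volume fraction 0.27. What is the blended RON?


Linear blending: RON_blend = sum(vi * RONi)
Contribution 1: 0.73 * 92.8 = 67.744
Contribution 2: 0.27 * 76.3 = 20.601
RON_blend = 67.744 + 20.601 = 88.345

88.345


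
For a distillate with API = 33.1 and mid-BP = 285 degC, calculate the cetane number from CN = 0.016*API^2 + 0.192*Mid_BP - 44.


CN = 0.016 * 33.1^2 + 0.192 * 285 - 44
CN = 17.52976 + 54.72 - 44 = 28.24976

28.24976


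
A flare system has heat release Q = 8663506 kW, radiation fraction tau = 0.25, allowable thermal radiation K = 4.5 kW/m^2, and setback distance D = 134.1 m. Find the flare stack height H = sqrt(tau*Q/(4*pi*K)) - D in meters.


tau*Q/(4*pi*K) = 0.25 * 8663506 / (4 * pi * 4.5) = 38301.1
sqrt(38301.1) = 195.707
H = 195.707 - 134.1 = 61.61

61.61 m


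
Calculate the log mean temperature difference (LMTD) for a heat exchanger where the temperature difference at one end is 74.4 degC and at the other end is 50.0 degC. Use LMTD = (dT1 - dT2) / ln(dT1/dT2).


LMTD = (dT1 - dT2) / ln(dT1/dT2)
= (74.4 - 50.0) / ln(74.4 / 50.0) = 24.4 / 0.397433 = 61.39

61.39 degC


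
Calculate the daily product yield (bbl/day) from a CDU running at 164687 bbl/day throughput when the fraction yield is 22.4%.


Crude throughput = 164687 bbl/day
Fraction yield = 22.4%
yield = throughput * fraction / 100
yield = 164687 * 22.4 / 100 = 36889.888

36889.888 bbl/day


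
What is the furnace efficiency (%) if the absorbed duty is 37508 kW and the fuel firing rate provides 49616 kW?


Furnace efficiency = Q_absorbed / Q_fuel * 100
= 37508 / 49616 * 100 = 75.60

75.60 %


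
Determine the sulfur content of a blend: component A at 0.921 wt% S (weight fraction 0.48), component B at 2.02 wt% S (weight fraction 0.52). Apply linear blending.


Linear sulfur blending: S_blend = x1*S1 + x2*S2
Contribution 1: 0.48 * 0.921 = 0.44208 wt%
Contribution 2: 0.52 * 2.02 = 1.0504 wt%
S_blend = 0.44208 + 1.0504 = 1.49248

1.49248 wt%


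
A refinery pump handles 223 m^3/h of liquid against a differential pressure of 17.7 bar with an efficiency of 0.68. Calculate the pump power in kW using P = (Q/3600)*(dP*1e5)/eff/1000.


Q = 223 / 3600 = 0.0619444 m^3/s
P = 0.0619444 * (17.7 * 1e5) / 0.68 / 1000 = 161.2

161.2 kW


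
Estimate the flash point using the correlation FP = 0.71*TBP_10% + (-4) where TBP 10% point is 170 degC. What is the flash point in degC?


FP = 0.71 * 170 + (-4) = 116.7

116.7 degC


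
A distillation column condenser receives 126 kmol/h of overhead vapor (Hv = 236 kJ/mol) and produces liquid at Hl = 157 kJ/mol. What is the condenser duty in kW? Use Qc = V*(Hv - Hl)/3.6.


Qc = 126 * (236 - 157) / 3.6 = 126 * 79 / 3.6 = 2765

2765 kW


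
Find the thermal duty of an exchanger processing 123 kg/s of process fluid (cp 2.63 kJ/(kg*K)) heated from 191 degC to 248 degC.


Q = m_dot * cp * delta_T
delta_T = 248 - 191 = 57 K
Q = 123 * 2.63 * 57
= 323.49 * 57
= 18438.93 kW

18438.93 kW


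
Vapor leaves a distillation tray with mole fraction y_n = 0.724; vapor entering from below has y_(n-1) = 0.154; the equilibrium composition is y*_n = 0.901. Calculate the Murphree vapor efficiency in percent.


Murphree vapor efficiency: EMV = (y_n - y_(n-1)) / (y*_n - y_(n-1)) * 100
EMV = (0.724 - 0.154) / (0.901 - 0.154) * 100 = 0.57 / 0.747 * 100 = 76.31

76.31 %


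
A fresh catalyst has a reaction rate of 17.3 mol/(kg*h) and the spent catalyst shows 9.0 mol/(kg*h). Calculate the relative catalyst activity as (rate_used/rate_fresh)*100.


Activity (%) = (rate_used / rate_fresh) * 100
rate_used = 9.0, rate_fresh = 17.3
= (9.0 / 17.3) * 100
= 0.5202 * 100 = 52.02

52.02 %


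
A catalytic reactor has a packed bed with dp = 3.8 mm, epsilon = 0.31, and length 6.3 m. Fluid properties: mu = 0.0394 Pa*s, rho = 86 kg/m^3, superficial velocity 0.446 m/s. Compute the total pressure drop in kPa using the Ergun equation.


dp = 3.8 mm = 0.0038 m
Viscous term = 150*0.0394*0.446*(1-0.31)^2 / (0.0038^2*0.31^3) = 2917210
Inertial term = 1.75*86*0.446^2*(1-0.31) / (0.0038*0.31^3) = 182468
dP/L = 2917210 + 182468 = 3099680 Pa/m
dP = 3099680 * 6.3 / 1000 = 19530 kPa

19530 kPa


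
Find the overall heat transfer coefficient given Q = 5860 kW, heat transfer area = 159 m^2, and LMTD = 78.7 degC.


From Q = U*A*LMTD, U = Q / (A * LMTD)
U = 5860 / (159 * 78.7) = 5860 / 12513.3 = 0.4683

0.4683 kW/(m^2*K)


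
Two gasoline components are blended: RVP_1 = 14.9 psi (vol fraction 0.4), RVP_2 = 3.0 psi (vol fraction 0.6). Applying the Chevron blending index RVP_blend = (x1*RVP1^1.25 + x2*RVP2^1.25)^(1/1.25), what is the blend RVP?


Chevron index: RVP_blend = (sum xi*RVPi^1.25)^(1/1.25)
RVP^1.25 terms: 0.4 * 14.9^1.25 + 0.6 * 3.0^1.25 = 14.0786
RVP_blend = 14.0786^(1/1.25) = 8.296

8.296 psi


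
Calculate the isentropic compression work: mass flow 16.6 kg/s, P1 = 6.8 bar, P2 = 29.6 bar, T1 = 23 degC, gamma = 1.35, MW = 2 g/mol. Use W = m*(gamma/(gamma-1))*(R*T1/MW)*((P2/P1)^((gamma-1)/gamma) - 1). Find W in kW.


Isentropic work: W = m*(gamma/(gamma-1))*(R*T1/MW)*((P2/P1)^((gamma-1)/gamma) - 1)
T1 = 23 + 273.15 = 296.15 K
Pressure ratio = 29.6 / 6.8 = 4.35294
Exponent = (1.35 - 1)/1.35 = 0.259259
(P2/P1)^exp - 1 = 4.35294^0.259259 - 1 = 0.464233
W = 16.6 * 1.35 / 0.35 * 8.314 * 296.15 / 2 * 0.464233 = 36590

36590 kW


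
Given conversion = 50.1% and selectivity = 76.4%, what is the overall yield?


Overall yield = conversion (%) * selectivity (%) / 100
Conversion = 50.1%, Selectivity = 76.4%
Y = 50.1 * 76.4 / 100
= 38.2764 %

38.2764 %


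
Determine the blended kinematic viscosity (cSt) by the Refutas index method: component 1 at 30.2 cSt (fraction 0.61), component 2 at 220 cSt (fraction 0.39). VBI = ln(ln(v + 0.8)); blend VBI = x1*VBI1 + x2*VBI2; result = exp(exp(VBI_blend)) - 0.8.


Refutas method: VBN_i = 14.534*ln(ln(visc_i + 0.8)) + 10.975, blended linearly by mass fraction; since VBN is linear in VBI_i = ln(ln(visc_i + 0.8)) and the fractions sum to 1, blend VBI directly: visc = exp(exp(VBI_blend)) - 0.8
VBI_1 = ln(ln(30.2 + 0.8)) = 1.23372
VBI_2 = ln(ln(220 + 0.8)) = 1.68589
VBI_blend = 0.61 * 1.23372 + 0.39 * 1.68589 = 1.41007
visc_blend = exp(exp(1.41007)) - 0.8 = 59.31

59.31 cSt


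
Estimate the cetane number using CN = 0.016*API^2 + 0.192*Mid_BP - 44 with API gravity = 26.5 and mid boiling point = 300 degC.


CN = 0.016 * 26.5^2 + 0.192 * 300 - 44
CN = 11.236 + 57.6 - 44 = 24.836

24.836


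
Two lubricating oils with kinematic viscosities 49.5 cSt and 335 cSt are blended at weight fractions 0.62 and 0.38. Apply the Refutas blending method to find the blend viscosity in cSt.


Refutas method: VBN_i = 14.534*ln(ln(visc_i + 0.8)) + 10.975, blended linearly by mass fraction; since VBN is linear in VBI_i = ln(ln(visc_i + 0.8)) and the fractions sum to 1, blend VBI directly: visc = exp(exp(VBI_blend)) - 0.8
VBI_1 = ln(ln(49.5 + 0.8)) = 1.36558
VBI_2 = ln(ln(335 + 0.8)) = 1.7607
VBI_blend = 0.62 * 1.36558 + 0.38 * 1.7607 = 1.51573
visc_blend = exp(exp(1.51573)) - 0.8 = 94.09

94.09 cSt


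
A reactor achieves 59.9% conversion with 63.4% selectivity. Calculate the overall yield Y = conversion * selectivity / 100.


Overall yield = conversion (%) * selectivity (%) / 100
Conversion = 59.9%, Selectivity = 63.4%
Y = 59.9 * 63.4 / 100
= 37.9766 %

37.9766 %


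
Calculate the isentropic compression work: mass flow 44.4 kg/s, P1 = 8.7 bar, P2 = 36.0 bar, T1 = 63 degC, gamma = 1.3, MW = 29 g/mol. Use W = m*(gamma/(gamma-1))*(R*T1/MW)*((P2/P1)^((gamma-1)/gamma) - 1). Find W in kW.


Isentropic work: W = m*(gamma/(gamma-1))*(R*T1/MW)*((P2/P1)^((gamma-1)/gamma) - 1)
T1 = 63 + 273.15 = 336.15 K
Pressure ratio = 36.0 / 8.7 = 4.13793
Exponent = (1.3 - 1)/1.3 = 0.230769
(P2/P1)^exp - 1 = 4.13793^0.230769 - 1 = 0.387824
W = 44.4 * 1.3 / 0.3 * 8.314 * 336.15 / 29 * 0.387824 = 7191

7191 kW


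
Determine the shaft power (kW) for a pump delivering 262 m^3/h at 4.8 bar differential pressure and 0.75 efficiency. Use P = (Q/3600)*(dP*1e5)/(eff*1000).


Q = 262 / 3600 = 0.0727778 m^3/s
P = 0.0727778 * (4.8 * 1e5) / 0.75 / 1000 = 46.58

46.58 kW


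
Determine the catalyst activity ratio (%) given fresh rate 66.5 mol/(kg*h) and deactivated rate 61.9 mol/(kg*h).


Activity (%) = (rate_used / rate_fresh) * 100
rate_used = 61.9, rate_fresh = 66.5
= (61.9 / 66.5) * 100
= 0.9308 * 100 = 93.08

93.08 %


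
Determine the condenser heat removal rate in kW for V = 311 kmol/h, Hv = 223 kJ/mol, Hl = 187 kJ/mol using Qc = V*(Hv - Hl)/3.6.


Qc = 311 * (223 - 187) / 3.6 = 311 * 36 / 3.6 = 3110

3110 kW


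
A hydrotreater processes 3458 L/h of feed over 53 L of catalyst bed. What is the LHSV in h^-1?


LHSV = volumetric feed rate / catalyst volume
= 3458 L/h / 53 L
= 65.25 h^-1

65.25 h^-1


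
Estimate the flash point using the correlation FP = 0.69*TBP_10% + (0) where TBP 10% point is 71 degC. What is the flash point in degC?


FP = 0.69 * 71 + (0) = 48.99

48.99 degC


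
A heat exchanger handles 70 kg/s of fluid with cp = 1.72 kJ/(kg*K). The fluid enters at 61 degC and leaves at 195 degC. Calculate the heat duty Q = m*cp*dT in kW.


Q = m_dot * cp * delta_T
delta_T = 195 - 61 = 134 K
Q = 70 * 1.72 * 134
= 120.4 * 134
= 16133.6 kW

16133.6 kW


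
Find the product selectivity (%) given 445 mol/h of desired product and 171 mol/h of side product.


Selectivity = desired / (desired + undesired) * 100
Total products = 445 + 171 = 616 mol/h
S = 445 / 616 * 100
= 0.7224 * 100
= 72.24 %

72.24 %


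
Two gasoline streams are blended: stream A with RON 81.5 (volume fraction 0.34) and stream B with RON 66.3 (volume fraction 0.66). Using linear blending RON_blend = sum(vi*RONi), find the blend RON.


Linear blending: RON_blend = sum(vi * RONi)
Contribution 1: 0.34 * 81.5 = 27.71
Contribution 2: 0.66 * 66.3 = 43.758
RON_blend = 27.71 + 43.758 = 71.468

71.468


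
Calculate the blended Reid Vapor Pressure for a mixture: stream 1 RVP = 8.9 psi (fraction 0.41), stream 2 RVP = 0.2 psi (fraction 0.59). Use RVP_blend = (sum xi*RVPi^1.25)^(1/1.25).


Chevron index: RVP_blend = (sum xi*RVPi^1.25)^(1/1.25)
RVP^1.25 terms: 0.41 * 8.9^1.25 + 0.59 * 0.2^1.25 = 6.38153
RVP_blend = 6.38153^(1/1.25) = 4.405

4.405 psi


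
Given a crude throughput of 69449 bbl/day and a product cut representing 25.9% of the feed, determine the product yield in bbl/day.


Crude throughput = 69449 bbl/day
Fraction yield = 25.9%
yield = throughput * fraction / 100
yield = 69449 * 25.9 / 100 = 17987.291

17987.291 bbl/day


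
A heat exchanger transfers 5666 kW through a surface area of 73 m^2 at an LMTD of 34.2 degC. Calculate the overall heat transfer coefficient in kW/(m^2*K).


From Q = U*A*LMTD, U = Q / (A * LMTD)
U = 5666 / (73 * 34.2) = 5666 / 2496.6 = 2.269

2.269 kW/(m^2*K)


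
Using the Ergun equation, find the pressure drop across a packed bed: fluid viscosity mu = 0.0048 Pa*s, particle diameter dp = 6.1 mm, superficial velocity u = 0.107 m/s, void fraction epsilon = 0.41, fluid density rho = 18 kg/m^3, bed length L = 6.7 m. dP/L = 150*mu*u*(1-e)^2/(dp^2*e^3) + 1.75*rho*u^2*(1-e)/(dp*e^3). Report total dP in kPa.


dp = 6.1 mm = 0.0061 m
Viscous term = 150*0.0048*0.107*(1-0.41)^2 / (0.0061^2*0.41^3) = 10457
Inertial term = 1.75*18*0.107^2*(1-0.41) / (0.0061*0.41^3) = 506.114
dP/L = 10457 + 506.114 = 10963.1 Pa/m
dP = 10963.1 * 6.7 / 1000 = 73.45 kPa

73.45 kPa


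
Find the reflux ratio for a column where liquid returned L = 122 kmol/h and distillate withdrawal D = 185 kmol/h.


Reflux ratio definition: R = L / D (liquid returned / distillate withdrawn)
L = 122 kmol/h, D = 185 kmol/h
R = 122 / 185 = 0.6595

0.6595


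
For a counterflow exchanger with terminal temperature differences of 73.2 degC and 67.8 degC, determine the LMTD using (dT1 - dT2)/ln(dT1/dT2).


LMTD = (dT1 - dT2) / ln(dT1/dT2)
= (73.2 - 67.8) / ln(73.2 / 67.8) = 5.4 / 0.0766332 = 70.47

70.47 degC


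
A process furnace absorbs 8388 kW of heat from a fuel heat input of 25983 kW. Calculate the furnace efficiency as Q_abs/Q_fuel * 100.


Furnace efficiency = Q_absorbed / Q_fuel * 100
= 8388 / 25983 * 100 = 32.28

32.28 %


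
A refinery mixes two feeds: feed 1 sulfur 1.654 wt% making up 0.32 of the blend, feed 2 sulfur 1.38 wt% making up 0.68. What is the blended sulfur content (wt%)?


Linear sulfur blending: S_blend = x1*S1 + x2*S2
Contribution 1: 0.32 * 1.654 = 0.52928 wt%
Contribution 2: 0.68 * 1.38 = 0.9384 wt%
S_blend = 0.52928 + 0.9384 = 1.46768

1.46768 wt%


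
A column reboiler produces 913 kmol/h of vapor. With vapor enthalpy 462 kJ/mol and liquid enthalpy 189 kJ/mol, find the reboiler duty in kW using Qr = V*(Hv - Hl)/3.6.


Qr = 913 * (462 - 189) / 3.6 = 913 * 273 / 3.6 = 69240

69240 kW


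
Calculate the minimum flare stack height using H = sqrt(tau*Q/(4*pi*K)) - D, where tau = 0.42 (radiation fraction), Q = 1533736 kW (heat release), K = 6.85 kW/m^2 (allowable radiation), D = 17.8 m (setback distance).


tau*Q/(4*pi*K) = 0.42 * 1533736 / (4 * pi * 6.85) = 7483.41
sqrt(7483.41) = 86.5067
H = 86.5067 - 17.8 = 68.71

68.71 m


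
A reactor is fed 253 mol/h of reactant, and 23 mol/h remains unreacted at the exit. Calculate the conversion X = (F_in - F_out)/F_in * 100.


X = (F_in - F_out) / F_in * 100
Moles reacted = 253 - 23 = 230
X = 230 / 253 * 100
= 0.9091 * 100
= 90.91 %

90.91 %


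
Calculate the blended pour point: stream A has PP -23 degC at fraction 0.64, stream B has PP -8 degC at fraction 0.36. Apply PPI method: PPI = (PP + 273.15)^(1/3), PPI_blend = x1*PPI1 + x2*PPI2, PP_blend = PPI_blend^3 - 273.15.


PPI_1 = (-23 + 273.15)^(1/3) = 6.300865
PPI_2 = (-8 + 273.15)^(1/3) = 6.42437
PPI_blend = 0.64 * 6.300865 + 0.36 * 6.42437 = 6.345327
PP_blend = 6.345327^3 - 273.15 = 255.483 - 273.15 = -17.67

-17.67 degC


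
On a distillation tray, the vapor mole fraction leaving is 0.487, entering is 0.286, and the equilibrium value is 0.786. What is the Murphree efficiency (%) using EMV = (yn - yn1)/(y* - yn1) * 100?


Murphree vapor efficiency: EMV = (y_n - y_(n-1)) / (y*_n - y_(n-1)) * 100
EMV = (0.487 - 0.286) / (0.786 - 0.286) * 100 = 0.201 / 0.5 * 100 = 40.20

40.20 %


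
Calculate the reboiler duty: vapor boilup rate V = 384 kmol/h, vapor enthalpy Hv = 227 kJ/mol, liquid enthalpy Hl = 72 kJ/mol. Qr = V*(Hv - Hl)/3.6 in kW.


Qr = 384 * (227 - 72) / 3.6 = 384 * 155 / 3.6 = 16530

16530 kW


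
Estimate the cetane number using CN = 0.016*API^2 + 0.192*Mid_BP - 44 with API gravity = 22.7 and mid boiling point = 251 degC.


CN = 0.016 * 22.7^2 + 0.192 * 251 - 44
CN = 8.24464 + 48.192 - 44 = 12.43664

12.43664


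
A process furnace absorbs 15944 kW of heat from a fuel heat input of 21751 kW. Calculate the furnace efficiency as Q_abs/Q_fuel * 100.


Furnace efficiency = Q_absorbed / Q_fuel * 100
= 15944 / 21751 * 100 = 73.30

73.30 %


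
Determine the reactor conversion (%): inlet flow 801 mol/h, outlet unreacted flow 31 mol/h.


X = (F_in - F_out) / F_in * 100
Moles reacted = 801 - 31 = 770
X = 770 / 801 * 100
= 0.9613 * 100
= 96.13 %

96.13 %


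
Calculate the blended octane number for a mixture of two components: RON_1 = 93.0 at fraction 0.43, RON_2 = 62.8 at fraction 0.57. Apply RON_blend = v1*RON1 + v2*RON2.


Linear blending: RON_blend = sum(vi * RONi)
Contribution 1: 0.43 * 93.0 = 39.99
Contribution 2: 0.57 * 62.8 = 35.796
RON_blend = 39.99 + 35.796 = 75.786

75.786


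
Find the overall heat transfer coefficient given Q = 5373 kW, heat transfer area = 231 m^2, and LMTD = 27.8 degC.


From Q = U*A*LMTD, U = Q / (A * LMTD)
U = 5373 / (231 * 27.8) = 5373 / 6421.8 = 0.8367

0.8367 kW/(m^2*K)


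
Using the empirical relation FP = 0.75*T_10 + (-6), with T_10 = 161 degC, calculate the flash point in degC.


FP = 0.75 * 161 + (-6) = 114.75

114.75 degC


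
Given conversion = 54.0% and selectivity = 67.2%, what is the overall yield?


Overall yield = conversion (%) * selectivity (%) / 100
Conversion = 54.0%, Selectivity = 67.2%
Y = 54.0 * 67.2 / 100
= 36.288 %

36.288 %


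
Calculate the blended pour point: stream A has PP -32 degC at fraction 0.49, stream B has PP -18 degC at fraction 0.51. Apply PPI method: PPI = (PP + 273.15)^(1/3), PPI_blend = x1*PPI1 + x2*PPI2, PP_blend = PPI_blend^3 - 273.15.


PPI_1 = (-32 + 273.15)^(1/3) = 6.224375
PPI_2 = (-18 + 273.15)^(1/3) = 6.342569
PPI_blend = 0.49 * 6.224375 + 0.51 * 6.342569 = 6.284654
PP_blend = 6.284654^3 - 273.15 = 248.2242 - 273.15 = -24.93

-24.93 degC


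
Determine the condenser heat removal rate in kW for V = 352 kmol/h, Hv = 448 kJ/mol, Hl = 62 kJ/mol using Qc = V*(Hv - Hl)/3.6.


Qc = 352 * (448 - 62) / 3.6 = 352 * 386 / 3.6 = 37740

37740 kW


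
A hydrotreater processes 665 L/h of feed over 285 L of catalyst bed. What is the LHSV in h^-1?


LHSV = volumetric feed rate / catalyst volume
= 665 L/h / 285 L
= 2.333 h^-1

2.333 h^-1


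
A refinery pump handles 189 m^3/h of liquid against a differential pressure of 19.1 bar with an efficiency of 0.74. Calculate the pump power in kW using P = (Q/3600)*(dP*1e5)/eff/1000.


Q = 189 / 3600 = 0.0525 m^3/s
P = 0.0525 * (19.1 * 1e5) / 0.74 / 1000 = 135.5

135.5 kW


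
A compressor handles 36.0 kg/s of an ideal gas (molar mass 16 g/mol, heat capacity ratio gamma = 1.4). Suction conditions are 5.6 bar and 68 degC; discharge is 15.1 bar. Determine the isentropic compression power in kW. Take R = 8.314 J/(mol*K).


Isentropic work: W = m*(gamma/(gamma-1))*(R*T1/MW)*((P2/P1)^((gamma-1)/gamma) - 1)
T1 = 68 + 273.15 = 341.15 K
Pressure ratio = 15.1 / 5.6 = 2.69643
Exponent = (1.4 - 1)/1.4 = 0.285714
(P2/P1)^exp - 1 = 2.69643^0.285714 - 1 = 0.327647
W = 36.0 * 1.4 / 0.4 * 8.314 * 341.15 / 16 * 0.327647 = 7318

7318 kW


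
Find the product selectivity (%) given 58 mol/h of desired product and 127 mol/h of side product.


Selectivity = desired / (desired + undesired) * 100
Total products = 58 + 127 = 185 mol/h
S = 58 / 185 * 100
= 0.3135 * 100
= 31.35 %

31.35 %


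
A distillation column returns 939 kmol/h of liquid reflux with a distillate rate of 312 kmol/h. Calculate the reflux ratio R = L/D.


Reflux ratio definition: R = L / D (liquid returned / distillate withdrawn)
L = 939 kmol/h, D = 312 kmol/h
R = 939 / 312 = 3.010

3.010


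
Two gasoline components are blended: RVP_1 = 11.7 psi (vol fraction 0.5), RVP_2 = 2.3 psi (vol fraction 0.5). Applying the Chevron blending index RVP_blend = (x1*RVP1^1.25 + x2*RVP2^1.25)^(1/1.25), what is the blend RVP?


Chevron index: RVP_blend = (sum xi*RVPi^1.25)^(1/1.25)
RVP^1.25 terms: 0.5 * 11.7^1.25 + 0.5 * 2.3^1.25 = 12.2356
RVP_blend = 12.2356^(1/1.25) = 7.415

7.415 psi


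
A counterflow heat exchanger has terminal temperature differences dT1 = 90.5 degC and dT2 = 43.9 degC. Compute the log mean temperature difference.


LMTD = (dT1 - dT2) / ln(dT1/dT2)
= (90.5 - 43.9) / ln(90.5 / 43.9) = 46.6 / 0.723436 = 64.41

64.41 degC


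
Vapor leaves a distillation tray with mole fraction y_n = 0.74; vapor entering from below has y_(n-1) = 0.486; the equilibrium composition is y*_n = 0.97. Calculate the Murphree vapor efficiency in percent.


Murphree vapor efficiency: EMV = (y_n - y_(n-1)) / (y*_n - y_(n-1)) * 100
EMV = (0.74 - 0.486) / (0.97 - 0.486) * 100 = 0.254 / 0.484 * 100 = 52.48

52.48 %


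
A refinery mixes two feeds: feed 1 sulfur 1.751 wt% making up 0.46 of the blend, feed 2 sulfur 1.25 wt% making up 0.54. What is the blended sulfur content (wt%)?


Linear sulfur blending: S_blend = x1*S1 + x2*S2
Contribution 1: 0.46 * 1.751 = 0.80546 wt%
Contribution 2: 0.54 * 1.25 = 0.675 wt%
S_blend = 0.80546 + 0.675 = 1.48046

1.48046 wt%


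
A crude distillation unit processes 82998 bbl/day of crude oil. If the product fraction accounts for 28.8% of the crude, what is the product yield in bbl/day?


Crude throughput = 82998 bbl/day
Fraction yield = 28.8%
yield = throughput * fraction / 100
yield = 82998 * 28.8 / 100 = 23903.424

23903.424 bbl/day


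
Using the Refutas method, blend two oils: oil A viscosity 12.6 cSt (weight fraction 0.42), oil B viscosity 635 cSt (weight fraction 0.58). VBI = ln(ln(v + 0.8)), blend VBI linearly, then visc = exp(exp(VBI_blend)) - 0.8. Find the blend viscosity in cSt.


Refutas method: VBN_i = 14.534*ln(ln(visc_i + 0.8)) + 10.975, blended linearly by mass fraction; since VBN is linear in VBI_i = ln(ln(visc_i + 0.8)) and the fractions sum to 1, blend VBI directly: visc = exp(exp(VBI_blend)) - 0.8
VBI_1 = ln(ln(12.6 + 0.8)) = 0.953685
VBI_2 = ln(ln(635 + 0.8)) = 1.86484
VBI_blend = 0.42 * 0.953685 + 0.58 * 1.86484 = 1.48215
visc_blend = exp(exp(1.48215)) - 0.8 = 80.85

80.85 cSt


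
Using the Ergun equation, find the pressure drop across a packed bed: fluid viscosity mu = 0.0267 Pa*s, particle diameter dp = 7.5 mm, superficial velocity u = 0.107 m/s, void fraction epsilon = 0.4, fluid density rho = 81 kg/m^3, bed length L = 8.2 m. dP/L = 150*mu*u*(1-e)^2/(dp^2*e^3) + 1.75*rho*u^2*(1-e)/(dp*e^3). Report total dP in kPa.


dp = 7.5 mm = 0.0075 m
Viscous term = 150*0.0267*0.107*(1-0.4)^2 / (0.0075^2*0.4^3) = 42853.5
Inertial term = 1.75*81*0.107^2*(1-0.4) / (0.0075*0.4^3) = 2028.62
dP/L = 42853.5 + 2028.62 = 44882.1 Pa/m
dP = 44882.1 * 8.2 / 1000 = 368.0 kPa

368.0 kPa


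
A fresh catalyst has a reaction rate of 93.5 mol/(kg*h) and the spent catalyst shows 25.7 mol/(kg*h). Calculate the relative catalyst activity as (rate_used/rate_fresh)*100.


Activity (%) = (rate_used / rate_fresh) * 100
rate_used = 25.7, rate_fresh = 93.5
= (25.7 / 93.5) * 100
= 0.2749 * 100 = 27.49

27.49 %


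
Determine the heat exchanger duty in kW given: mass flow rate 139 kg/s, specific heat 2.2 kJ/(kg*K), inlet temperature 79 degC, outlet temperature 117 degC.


Q = m_dot * cp * delta_T
delta_T = 117 - 79 = 38 K
Q = 139 * 2.2 * 38
= 305.8 * 38
= 11620.4 kW

11620.4 kW


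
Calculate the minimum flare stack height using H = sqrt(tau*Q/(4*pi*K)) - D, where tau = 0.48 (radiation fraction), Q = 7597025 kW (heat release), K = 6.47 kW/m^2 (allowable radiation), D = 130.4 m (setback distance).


tau*Q/(4*pi*K) = 0.48 * 7597025 / (4 * pi * 6.47) = 44850.8
sqrt(44850.8) = 211.78
H = 211.78 - 130.4 = 81.38

81.38 m


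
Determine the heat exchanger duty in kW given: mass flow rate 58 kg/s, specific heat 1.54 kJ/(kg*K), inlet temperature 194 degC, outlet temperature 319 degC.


Q = m_dot * cp * delta_T
delta_T = 319 - 194 = 125 K
Q = 58 * 1.54 * 125
= 89.32 * 125
= 11165 kW

11165 kW


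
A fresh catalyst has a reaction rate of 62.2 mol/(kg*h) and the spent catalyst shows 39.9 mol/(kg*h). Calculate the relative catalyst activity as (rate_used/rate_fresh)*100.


Activity (%) = (rate_used / rate_fresh) * 100
rate_used = 39.9, rate_fresh = 62.2
= (39.9 / 62.2) * 100
= 0.6415 * 100 = 64.15

64.15 %


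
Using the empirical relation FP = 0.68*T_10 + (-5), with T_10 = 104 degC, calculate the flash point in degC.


FP = 0.68 * 104 + (-5) = 65.72

65.72 degC


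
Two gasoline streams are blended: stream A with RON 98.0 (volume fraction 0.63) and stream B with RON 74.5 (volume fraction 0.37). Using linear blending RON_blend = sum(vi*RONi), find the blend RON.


Linear blending: RON_blend = sum(vi * RONi)
Contribution 1: 0.63 * 98.0 = 61.74
Contribution 2: 0.37 * 74.5 = 27.565
RON_blend = 61.74 + 27.565 = 89.305

89.305


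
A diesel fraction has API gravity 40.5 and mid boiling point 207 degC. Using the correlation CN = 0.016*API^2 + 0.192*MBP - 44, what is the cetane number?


CN = 0.016 * 40.5^2 + 0.192 * 207 - 44
CN = 26.244 + 39.744 - 44 = 21.988

21.988


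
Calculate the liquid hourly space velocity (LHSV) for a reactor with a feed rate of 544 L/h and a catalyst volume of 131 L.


LHSV = volumetric feed rate / catalyst volume
= 544 L/h / 131 L
= 4.153 h^-1

4.153 h^-1


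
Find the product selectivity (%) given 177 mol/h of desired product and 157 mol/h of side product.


Selectivity = desired / (desired + undesired) * 100
Total products = 177 + 157 = 334 mol/h
S = 177 / 334 * 100
= 0.5299 * 100
= 52.99 %

52.99 %


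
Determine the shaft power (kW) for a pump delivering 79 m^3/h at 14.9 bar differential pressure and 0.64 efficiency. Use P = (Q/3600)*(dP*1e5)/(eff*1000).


Q = 79 / 3600 = 0.0219444 m^3/s
P = 0.0219444 * (14.9 * 1e5) / 0.64 / 1000 = 51.09

51.09 kW


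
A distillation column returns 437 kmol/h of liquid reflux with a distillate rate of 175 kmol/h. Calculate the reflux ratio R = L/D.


Reflux ratio definition: R = L / D (liquid returned / distillate withdrawn)
L = 437 kmol/h, D = 175 kmol/h
R = 437 / 175 = 2.497

2.497


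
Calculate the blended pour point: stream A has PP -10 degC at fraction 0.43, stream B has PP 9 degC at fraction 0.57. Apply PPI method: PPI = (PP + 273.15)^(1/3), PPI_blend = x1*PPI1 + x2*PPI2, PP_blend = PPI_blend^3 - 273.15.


PPI_1 = (-10 + 273.15)^(1/3) = 6.408176
PPI_2 = (9 + 273.15)^(1/3) = 6.558835
PPI_blend = 0.43 * 6.408176 + 0.57 * 6.558835 = 6.494052
PP_blend = 6.494052^3 - 273.15 = 273.8718 - 273.15 = 0.72

0.72 degC


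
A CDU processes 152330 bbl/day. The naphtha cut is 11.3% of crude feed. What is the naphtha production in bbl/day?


Crude throughput = 152330 bbl/day
Fraction yield = 11.3%
yield = throughput * fraction / 100
yield = 152330 * 11.3 / 100 = 17213.29

17213.29 bbl/day


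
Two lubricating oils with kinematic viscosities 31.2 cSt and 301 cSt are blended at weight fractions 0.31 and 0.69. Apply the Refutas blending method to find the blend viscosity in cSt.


Refutas method: VBN_i = 14.534*ln(ln(visc_i + 0.8)) + 10.975, blended linearly by mass fraction; since VBN is linear in VBI_i = ln(ln(visc_i + 0.8)) and the fractions sum to 1, blend VBI directly: visc = exp(exp(VBI_blend)) - 0.8
VBI_1 = ln(ln(31.2 + 0.8)) = 1.24292
VBI_2 = ln(ln(301 + 0.8)) = 1.74218
VBI_blend = 0.31 * 1.24292 + 0.69 * 1.74218 = 1.58741
visc_blend = exp(exp(1.58741)) - 0.8 = 132.3

132.3 cSt


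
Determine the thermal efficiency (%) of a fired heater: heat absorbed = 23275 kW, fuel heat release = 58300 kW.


Furnace efficiency = Q_absorbed / Q_fuel * 100
= 23275 / 58300 * 100 = 39.92

39.92 %


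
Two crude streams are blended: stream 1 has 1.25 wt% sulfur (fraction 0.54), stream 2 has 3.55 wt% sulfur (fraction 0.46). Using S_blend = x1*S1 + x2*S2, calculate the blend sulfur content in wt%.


Linear sulfur blending: S_blend = x1*S1 + x2*S2
Contribution 1: 0.54 * 1.25 = 0.675 wt%
Contribution 2: 0.46 * 3.55 = 1.633 wt%
S_blend = 0.675 + 1.633 = 2.308

2.308 wt%


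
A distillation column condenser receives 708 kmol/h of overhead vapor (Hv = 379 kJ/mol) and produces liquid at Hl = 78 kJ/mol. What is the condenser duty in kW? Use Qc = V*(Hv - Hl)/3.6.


Qc = 708 * (379 - 78) / 3.6 = 708 * 301 / 3.6 = 59200

59200 kW


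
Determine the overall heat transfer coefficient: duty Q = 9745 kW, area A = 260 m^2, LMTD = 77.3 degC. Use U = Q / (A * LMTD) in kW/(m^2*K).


From Q = U*A*LMTD, U = Q / (A * LMTD)
U = 9745 / (260 * 77.3) = 9745 / 20098 = 0.4849

0.4849 kW/(m^2*K)


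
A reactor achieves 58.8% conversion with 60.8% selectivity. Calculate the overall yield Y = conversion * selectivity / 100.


Overall yield = conversion (%) * selectivity (%) / 100
Conversion = 58.8%, Selectivity = 60.8%
Y = 58.8 * 60.8 / 100
= 35.7504 %

35.7504 %


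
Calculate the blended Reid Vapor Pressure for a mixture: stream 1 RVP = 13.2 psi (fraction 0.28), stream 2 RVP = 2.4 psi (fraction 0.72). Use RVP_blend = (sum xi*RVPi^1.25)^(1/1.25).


Chevron index: RVP_blend = (sum xi*RVPi^1.25)^(1/1.25)
RVP^1.25 terms: 0.28 * 13.2^1.25 + 0.72 * 2.4^1.25 = 9.19569
RVP_blend = 9.19569^(1/1.25) = 5.900

5.900 psi


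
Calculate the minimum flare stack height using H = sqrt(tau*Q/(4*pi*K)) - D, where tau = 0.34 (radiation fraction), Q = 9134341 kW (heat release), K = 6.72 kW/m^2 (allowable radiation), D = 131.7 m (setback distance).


tau*Q/(4*pi*K) = 0.34 * 9134341 / (4 * pi * 6.72) = 36777.1
sqrt(36777.1) = 191.774
H = 191.774 - 131.7 = 60.07

60.07 m


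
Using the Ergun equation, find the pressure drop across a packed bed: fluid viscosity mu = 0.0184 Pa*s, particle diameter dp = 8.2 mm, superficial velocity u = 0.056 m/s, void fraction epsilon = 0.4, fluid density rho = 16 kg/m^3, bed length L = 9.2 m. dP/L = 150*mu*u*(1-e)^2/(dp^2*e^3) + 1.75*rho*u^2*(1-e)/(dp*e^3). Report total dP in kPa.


dp = 8.2 mm = 0.0082 m
Viscous term = 150*0.0184*0.056*(1-0.4)^2 / (0.0082^2*0.4^3) = 12929.8
Inertial term = 1.75*16*0.056^2*(1-0.4) / (0.0082*0.4^3) = 100.39
dP/L = 12929.8 + 100.39 = 13030.2 Pa/m
dP = 13030.2 * 9.2 / 1000 = 119.9 kPa

119.9 kPa


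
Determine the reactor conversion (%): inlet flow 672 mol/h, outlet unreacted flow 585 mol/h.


X = (F_in - F_out) / F_in * 100
Moles reacted = 672 - 585 = 87
X = 87 / 672 * 100
= 0.1295 * 100
= 12.95 %

12.95 %


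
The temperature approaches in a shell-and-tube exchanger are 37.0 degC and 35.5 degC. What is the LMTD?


LMTD = (dT1 - dT2) / ln(dT1/dT2)
= (37.0 - 35.5) / ln(37.0 / 35.5) = 1.5 / 0.0413852 = 36.24

36.24 degC


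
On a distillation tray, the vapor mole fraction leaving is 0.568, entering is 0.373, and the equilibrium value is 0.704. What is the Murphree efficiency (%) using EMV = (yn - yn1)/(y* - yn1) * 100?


Murphree vapor efficiency: EMV = (y_n - y_(n-1)) / (y*_n - y_(n-1)) * 100
EMV = (0.568 - 0.373) / (0.704 - 0.373) * 100 = 0.195 / 0.331 * 100 = 58.91

58.91 %


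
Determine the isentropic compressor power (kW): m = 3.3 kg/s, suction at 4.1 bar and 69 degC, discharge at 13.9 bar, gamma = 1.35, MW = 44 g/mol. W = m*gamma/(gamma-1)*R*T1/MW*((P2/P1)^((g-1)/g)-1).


Isentropic work: W = m*(gamma/(gamma-1))*(R*T1/MW)*((P2/P1)^((gamma-1)/gamma) - 1)
T1 = 69 + 273.15 = 342.15 K
Pressure ratio = 13.9 / 4.1 = 3.39024
Exponent = (1.35 - 1)/1.35 = 0.259259
(P2/P1)^exp - 1 = 3.39024^0.259259 - 1 = 0.372357
W = 3.3 * 1.35 / 0.35 * 8.314 * 342.15 / 44 * 0.372357 = 306.4

306.4 kW


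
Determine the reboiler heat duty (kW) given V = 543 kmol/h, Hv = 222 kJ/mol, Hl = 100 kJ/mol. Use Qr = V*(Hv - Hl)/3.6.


Qr = 543 * (222 - 100) / 3.6 = 543 * 122 / 3.6 = 18400

18400 kW


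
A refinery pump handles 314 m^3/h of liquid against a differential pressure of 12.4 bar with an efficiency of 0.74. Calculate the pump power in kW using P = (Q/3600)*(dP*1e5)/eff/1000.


Q = 314 / 3600 = 0.0872222 m^3/s
P = 0.0872222 * (12.4 * 1e5) / 0.74 / 1000 = 146.2

146.2 kW


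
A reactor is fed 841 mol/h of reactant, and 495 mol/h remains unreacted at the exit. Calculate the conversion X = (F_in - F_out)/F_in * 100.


X = (F_in - F_out) / F_in * 100
Moles reacted = 841 - 495 = 346
X = 346 / 841 * 100
= 0.4114 * 100
= 41.14 %

41.14 %


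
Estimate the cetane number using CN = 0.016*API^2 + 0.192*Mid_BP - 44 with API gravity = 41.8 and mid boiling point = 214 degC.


CN = 0.016 * 41.8^2 + 0.192 * 214 - 44
CN = 27.95584 + 41.088 - 44 = 25.04384

25.04384


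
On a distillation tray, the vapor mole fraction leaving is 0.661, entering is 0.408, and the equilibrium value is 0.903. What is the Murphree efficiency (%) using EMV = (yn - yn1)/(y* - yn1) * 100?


Murphree vapor efficiency: EMV = (y_n - y_(n-1)) / (y*_n - y_(n-1)) * 100
EMV = (0.661 - 0.408) / (0.903 - 0.408) * 100 = 0.253 / 0.495 * 100 = 51.11

51.11 %


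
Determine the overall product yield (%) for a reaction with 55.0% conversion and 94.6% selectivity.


Overall yield = conversion (%) * selectivity (%) / 100
Conversion = 55.0%, Selectivity = 94.6%
Y = 55.0 * 94.6 / 100
= 52.03 %

52.03 %


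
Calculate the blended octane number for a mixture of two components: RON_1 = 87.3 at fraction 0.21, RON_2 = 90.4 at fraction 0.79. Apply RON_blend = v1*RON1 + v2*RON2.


Linear blending: RON_blend = sum(vi * RONi)
Contribution 1: 0.21 * 87.3 = 18.333
Contribution 2: 0.79 * 90.4 = 71.416
RON_blend = 18.333 + 71.416 = 89.749

89.749


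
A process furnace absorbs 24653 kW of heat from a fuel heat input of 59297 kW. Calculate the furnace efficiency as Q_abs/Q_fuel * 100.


Furnace efficiency = Q_absorbed / Q_fuel * 100
= 24653 / 59297 * 100 = 41.58

41.58 %


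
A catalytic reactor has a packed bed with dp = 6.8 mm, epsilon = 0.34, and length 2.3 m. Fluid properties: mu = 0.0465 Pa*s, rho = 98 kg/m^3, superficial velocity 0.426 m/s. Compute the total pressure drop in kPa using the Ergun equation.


dp = 6.8 mm = 0.0068 m
Viscous term = 150*0.0465*0.426*(1-0.34)^2 / (0.0068^2*0.34^3) = 712176
Inertial term = 1.75*98*0.426^2*(1-0.34) / (0.0068*0.34^3) = 76856.7
dP/L = 712176 + 76856.7 = 789033 Pa/m
dP = 789033 * 2.3 / 1000 = 1815 kPa

1815 kPa
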